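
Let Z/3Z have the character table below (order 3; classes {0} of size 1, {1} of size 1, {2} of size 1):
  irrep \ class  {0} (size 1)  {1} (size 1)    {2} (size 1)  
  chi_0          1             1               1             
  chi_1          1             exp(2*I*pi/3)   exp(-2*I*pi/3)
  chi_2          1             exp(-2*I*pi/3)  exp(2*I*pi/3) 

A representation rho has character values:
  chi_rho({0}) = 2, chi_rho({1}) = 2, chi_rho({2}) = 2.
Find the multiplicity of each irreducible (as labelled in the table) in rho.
Multiplicities: chi_0: 2, chi_1: 0, chi_2: 0.

Working: Use <chi_rho, chi> = (1/|G|) sum_C |C| * chi_rho(C) * conj(chi(C)) with |G| = 3 for each irreducible chi in the table:
  <chi_rho, chi_0> = (1/3)[1*(2)*conj(1) + 1*(2)*conj(1) + 1*(2)*conj(1)]
      = (1/3)[(2) + (2) + (2)] = 6/3 = 2
  <chi_rho, chi_1> = (1/3)[1*(2)*conj(1) + 1*(2)*conj(exp(2*I*pi/3)) + 1*(2)*conj(exp(-2*I*pi/3))]
      = (1/3)[(2) + (2*exp(-2*I*pi/3)) + (2*exp(2*I*pi/3))] = 0/3 = 0
  <chi_rho, chi_2> = (1/3)[1*(2)*conj(1) + 1*(2)*conj(exp(-2*I*pi/3)) + 1*(2)*conj(exp(2*I*pi/3))]
      = (1/3)[(2) + (2*exp(2*I*pi/3)) + (2*exp(-2*I*pi/3))] = 0/3 = 0
(Exp terms are combined using exp(i*s)*conj(exp(i*t)) = exp(i*(s-t)), and sums of them are collapsed using the identity that for every m > 1 the m distinct m-th roots of unity sum to 0, e.g. 1 + exp(2*I*pi/3) + exp(-2*I*pi/3) = 0.)
Dimension check: dim(rho) = sum (mult * dim) = 2*1 + 0*1 + 0*1 = 2 = chi_rho(e) = 2.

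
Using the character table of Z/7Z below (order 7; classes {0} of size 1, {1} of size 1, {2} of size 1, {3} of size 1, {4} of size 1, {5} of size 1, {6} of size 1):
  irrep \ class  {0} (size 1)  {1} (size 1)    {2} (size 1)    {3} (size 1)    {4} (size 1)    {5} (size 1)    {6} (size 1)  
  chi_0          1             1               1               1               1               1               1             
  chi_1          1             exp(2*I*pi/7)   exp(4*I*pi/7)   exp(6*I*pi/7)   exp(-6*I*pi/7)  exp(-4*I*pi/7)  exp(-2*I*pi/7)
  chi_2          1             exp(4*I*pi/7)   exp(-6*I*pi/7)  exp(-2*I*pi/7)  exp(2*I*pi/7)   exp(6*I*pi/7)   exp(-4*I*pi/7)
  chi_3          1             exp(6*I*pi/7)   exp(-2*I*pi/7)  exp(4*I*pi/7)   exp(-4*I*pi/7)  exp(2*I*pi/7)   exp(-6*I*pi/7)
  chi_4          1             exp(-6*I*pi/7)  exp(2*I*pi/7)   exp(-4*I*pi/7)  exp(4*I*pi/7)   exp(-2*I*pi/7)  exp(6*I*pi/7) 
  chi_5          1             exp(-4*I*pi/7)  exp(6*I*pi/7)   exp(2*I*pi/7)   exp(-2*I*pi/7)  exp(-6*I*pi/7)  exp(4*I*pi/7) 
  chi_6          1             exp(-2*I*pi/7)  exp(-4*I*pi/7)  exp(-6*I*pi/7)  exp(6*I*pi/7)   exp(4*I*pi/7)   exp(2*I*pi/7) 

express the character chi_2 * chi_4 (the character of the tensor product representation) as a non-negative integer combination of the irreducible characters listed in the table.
chi_2 tensor chi_4 = chi_6 (all other irreducibles have multiplicity 0).

Reasoning: The character of a tensor product is the pointwise product (chi_2 * chi_4)(C) = chi_2(C) * chi_4(C):
  {0}: (1)*(1), {1}: (exp(4*I*pi/7))*(exp(-6*I*pi/7)), {2}: (exp(-6*I*pi/7))*(exp(2*I*pi/7)), {3}: (exp(-2*I*pi/7))*(exp(-4*I*pi/7)), {4}: (exp(2*I*pi/7))*(exp(4*I*pi/7)), {5}: (exp(6*I*pi/7))*(exp(-2*I*pi/7)), {6}: (exp(-4*I*pi/7))*(exp(6*I*pi/7))
so (chi_2 * chi_4) takes values
  {0} -> 1, {1} -> exp(-2*I*pi/7), {2} -> exp(-4*I*pi/7), {3} -> exp(-6*I*pi/7), {4} -> exp(6*I*pi/7), {5} -> exp(4*I*pi/7), {6} -> exp(2*I*pi/7).
Now take the inner product of this character with each irreducible chi from the table, <chi_2*chi_4, chi> = (1/7) sum_C |C| (chi_2*chi_4)(C) conj(chi(C)):
  <chi_2*chi_4, chi_0> = (1/7)[1*(1)*conj(1) + 1*(exp(-2*I*pi/7))*conj(1) + 1*(exp(-4*I*pi/7))*conj(1) + 1*(exp(-6*I*pi/7))*conj(1) + 1*(exp(6*I*pi/7))*conj(1) + 1*(exp(4*I*pi/7))*conj(1) + 1*(exp(2*I*pi/7))*conj(1)]
      = (1/7)[(1) + (exp(-2*I*pi/7)) + (exp(-4*I*pi/7)) + (exp(-6*I*pi/7)) + (exp(6*I*pi/7)) + (exp(4*I*pi/7)) + (exp(2*I*pi/7))] = 0/7 = 0
  <chi_2*chi_4, chi_1> = (1/7)[1*(1)*conj(1) + 1*(exp(-2*I*pi/7))*conj(exp(2*I*pi/7)) + 1*(exp(-4*I*pi/7))*conj(exp(4*I*pi/7)) + 1*(exp(-6*I*pi/7))*conj(exp(6*I*pi/7)) + 1*(exp(6*I*pi/7))*conj(exp(-6*I*pi/7)) + 1*(exp(4*I*pi/7))*conj(exp(-4*I*pi/7)) + 1*(exp(2*I*pi/7))*conj(exp(-2*I*pi/7))]
      = (1/7)[(1) + (exp(-4*I*pi/7)) + (exp(6*I*pi/7)) + (exp(2*I*pi/7)) + (exp(-2*I*pi/7)) + (exp(-6*I*pi/7)) + (exp(4*I*pi/7))] = 0/7 = 0
  <chi_2*chi_4, chi_2> = (1/7)[1*(1)*conj(1) + 1*(exp(-2*I*pi/7))*conj(exp(4*I*pi/7)) + 1*(exp(-4*I*pi/7))*conj(exp(-6*I*pi/7)) + 1*(exp(-6*I*pi/7))*conj(exp(-2*I*pi/7)) + 1*(exp(6*I*pi/7))*conj(exp(2*I*pi/7)) + 1*(exp(4*I*pi/7))*conj(exp(6*I*pi/7)) + 1*(exp(2*I*pi/7))*conj(exp(-4*I*pi/7))]
      = (1/7)[(1) + (exp(-6*I*pi/7)) + (exp(2*I*pi/7)) + (exp(-4*I*pi/7)) + (exp(4*I*pi/7)) + (exp(-2*I*pi/7)) + (exp(6*I*pi/7))] = 0/7 = 0
  <chi_2*chi_4, chi_3> = (1/7)[1*(1)*conj(1) + 1*(exp(-2*I*pi/7))*conj(exp(6*I*pi/7)) + 1*(exp(-4*I*pi/7))*conj(exp(-2*I*pi/7)) + 1*(exp(-6*I*pi/7))*conj(exp(4*I*pi/7)) + 1*(exp(6*I*pi/7))*conj(exp(-4*I*pi/7)) + 1*(exp(4*I*pi/7))*conj(exp(2*I*pi/7)) + 1*(exp(2*I*pi/7))*conj(exp(-6*I*pi/7))]
      = (1/7)[(1) + (exp(6*I*pi/7)) + (exp(-2*I*pi/7)) + (exp(4*I*pi/7)) + (exp(-4*I*pi/7)) + (exp(2*I*pi/7)) + (exp(-6*I*pi/7))] = 0/7 = 0
  <chi_2*chi_4, chi_4> = (1/7)[1*(1)*conj(1) + 1*(exp(-2*I*pi/7))*conj(exp(-6*I*pi/7)) + 1*(exp(-4*I*pi/7))*conj(exp(2*I*pi/7)) + 1*(exp(-6*I*pi/7))*conj(exp(-4*I*pi/7)) + 1*(exp(6*I*pi/7))*conj(exp(4*I*pi/7)) + 1*(exp(4*I*pi/7))*conj(exp(-2*I*pi/7)) + 1*(exp(2*I*pi/7))*conj(exp(6*I*pi/7))]
      = (1/7)[(1) + (exp(4*I*pi/7)) + (exp(-6*I*pi/7)) + (exp(-2*I*pi/7)) + (exp(2*I*pi/7)) + (exp(6*I*pi/7)) + (exp(-4*I*pi/7))] = 0/7 = 0
  <chi_2*chi_4, chi_5> = (1/7)[1*(1)*conj(1) + 1*(exp(-2*I*pi/7))*conj(exp(-4*I*pi/7)) + 1*(exp(-4*I*pi/7))*conj(exp(6*I*pi/7)) + 1*(exp(-6*I*pi/7))*conj(exp(2*I*pi/7)) + 1*(exp(6*I*pi/7))*conj(exp(-2*I*pi/7)) + 1*(exp(4*I*pi/7))*conj(exp(-6*I*pi/7)) + 1*(exp(2*I*pi/7))*conj(exp(4*I*pi/7))]
      = (1/7)[(1) + (exp(2*I*pi/7)) + (exp(4*I*pi/7)) + (exp(6*I*pi/7)) + (exp(-6*I*pi/7)) + (exp(-4*I*pi/7)) + (exp(-2*I*pi/7))] = 0/7 = 0
  <chi_2*chi_4, chi_6> = (1/7)[1*(1)*conj(1) + 1*(exp(-2*I*pi/7))*conj(exp(-2*I*pi/7)) + 1*(exp(-4*I*pi/7))*conj(exp(-4*I*pi/7)) + 1*(exp(-6*I*pi/7))*conj(exp(-6*I*pi/7)) + 1*(exp(6*I*pi/7))*conj(exp(6*I*pi/7)) + 1*(exp(4*I*pi/7))*conj(exp(4*I*pi/7)) + 1*(exp(2*I*pi/7))*conj(exp(2*I*pi/7))]
      = (1/7)[(1) + (1) + (1) + (1) + (1) + (1) + (1)] = 7/7 = 1
(Exp terms are combined using exp(i*s)*conj(exp(i*t)) = exp(i*(s-t)), and sums of them are collapsed using the identity that for every m > 1 the m distinct m-th roots of unity sum to 0, e.g. 1 + exp(2*I*pi/3) + exp(-2*I*pi/3) = 0.)
Hence the multiplicities are chi_6: 1. Dimension check: dim(chi_2)*dim(chi_4) = 1*1 = 1 and sum (mult * dim) = 1*1 = 1.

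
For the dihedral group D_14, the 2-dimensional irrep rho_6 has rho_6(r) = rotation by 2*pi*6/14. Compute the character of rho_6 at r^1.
chi_{rho_6}(r^1) = 2*cos(2*pi*6*1/14) = -2*cos(pi/7)

Argument: rho_6(r^1) is rotation by angle 2*pi*6*1/14, whose trace is 2*cos(2*pi*6*1/14) = -2*cos(pi/7).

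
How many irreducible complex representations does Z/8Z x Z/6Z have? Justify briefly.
48

Working: The number of irreducible complex representations of a finite group equals its number of conjugacy classes. Z/8Z x Z/6Z is abelian of order 48, so every element is its own conjugacy class: 48 classes, so Z/8Z x Z/6Z (order 48) has exactly 48 irreducible complex representations.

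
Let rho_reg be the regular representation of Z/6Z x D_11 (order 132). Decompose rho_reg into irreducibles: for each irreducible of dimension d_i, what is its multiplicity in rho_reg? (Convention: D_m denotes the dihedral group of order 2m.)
Each irreducible V_i of dimension d_i appears with multiplicity d_i, i.e. rho_reg = (direct sum over all irreducibles V_i) d_i V_i. The irreducible dimensions for Z/6Z x D_11 are 1, 1, 1, 1, 1, 1, 1, 1, 1, 1, 1, 1, 2, 2, 2, 2, 2, 2, 2, 2, 2, 2, 2, 2, 2, 2, 2, 2, 2, 2, 2, 2, 2, 2, 2, 2, 2, 2, 2, 2, 2, 2: 12 irreducibles of dimension 1, each with multiplicity 1; 30 irreducibles of dimension 2, each with multiplicity 2. Total dimension 12*1*1 + 30*2*2 = 132 = |G|.

Why: General theorem: in the regular representation of a finite group G, each irreducible appears with multiplicity equal to its dimension. Check: dim(rho_reg) = sum d_i^2 = 1 + 1 + 1 + 1 + 1 + 1 + 1 + 1 + 1 + 1 + 1 + 1 + 4 + 4 + 4 + 4 + 4 + 4 + 4 + 4 + 4 + 4 + 4 + 4 + 4 + 4 + 4 + 4 + 4 + 4 + 4 + 4 + 4 + 4 + 4 + 4 + 4 + 4 + 4 + 4 + 4 + 4 = 132 = |G|.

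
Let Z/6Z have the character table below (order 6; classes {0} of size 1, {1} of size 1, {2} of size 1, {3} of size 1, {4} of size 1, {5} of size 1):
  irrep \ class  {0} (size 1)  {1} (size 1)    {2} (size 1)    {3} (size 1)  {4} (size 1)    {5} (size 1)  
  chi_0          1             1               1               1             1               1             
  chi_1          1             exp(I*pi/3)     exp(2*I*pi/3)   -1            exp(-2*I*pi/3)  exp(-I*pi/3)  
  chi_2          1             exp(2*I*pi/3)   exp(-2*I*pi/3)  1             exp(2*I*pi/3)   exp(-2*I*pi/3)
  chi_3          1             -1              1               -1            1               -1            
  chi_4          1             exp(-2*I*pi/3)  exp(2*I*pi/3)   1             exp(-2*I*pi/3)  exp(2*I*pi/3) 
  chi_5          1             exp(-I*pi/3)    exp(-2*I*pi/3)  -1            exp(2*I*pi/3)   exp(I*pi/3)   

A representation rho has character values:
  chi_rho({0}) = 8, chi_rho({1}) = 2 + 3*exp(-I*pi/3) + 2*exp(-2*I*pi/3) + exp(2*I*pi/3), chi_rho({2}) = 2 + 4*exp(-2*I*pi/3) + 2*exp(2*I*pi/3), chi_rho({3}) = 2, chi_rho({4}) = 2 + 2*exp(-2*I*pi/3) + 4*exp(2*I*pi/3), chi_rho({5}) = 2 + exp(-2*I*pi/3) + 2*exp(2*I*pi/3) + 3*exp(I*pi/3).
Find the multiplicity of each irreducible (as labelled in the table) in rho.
Multiplicities: chi_0: 2, chi_1: 0, chi_2: 1, chi_3: 0, chi_4: 2, chi_5: 3.

Proof sketch: Use <chi_rho, chi> = (1/|G|) sum_C |C| * chi_rho(C) * conj(chi(C)) with |G| = 6 for each irreducible chi in the table:
  <chi_rho, chi_0> = (1/6)[1*(8)*conj(1) + 1*(2 + 3*exp(-I*pi/3) + 2*exp(-2*I*pi/3) + exp(2*I*pi/3))*conj(1) + 1*(2 + 4*exp(-2*I*pi/3) + 2*exp(2*I*pi/3))*conj(1) + 1*(2)*conj(1) + 1*(2 + 2*exp(-2*I*pi/3) + 4*exp(2*I*pi/3))*conj(1) + 1*(2 + exp(-2*I*pi/3) + 2*exp(2*I*pi/3) + 3*exp(I*pi/3))*conj(1)]
      = (1/6)[(8) + (2 + 3*exp(-I*pi/3) + 2*exp(-2*I*pi/3) + exp(2*I*pi/3)) + (2 + 4*exp(-2*I*pi/3) + 2*exp(2*I*pi/3)) + (2) + (2 + 2*exp(-2*I*pi/3) + 4*exp(2*I*pi/3)) + (2 + exp(-2*I*pi/3) + 2*exp(2*I*pi/3) + 3*exp(I*pi/3))] = 12/6 = 2
  <chi_rho, chi_1> = (1/6)[1*(8)*conj(1) + 1*(2 + 3*exp(-I*pi/3) + 2*exp(-2*I*pi/3) + exp(2*I*pi/3))*conj(exp(I*pi/3)) + 1*(2 + 4*exp(-2*I*pi/3) + 2*exp(2*I*pi/3))*conj(exp(2*I*pi/3)) + 1*(2)*conj(-1) + 1*(2 + 2*exp(-2*I*pi/3) + 4*exp(2*I*pi/3))*conj(exp(-2*I*pi/3)) + 1*(2 + exp(-2*I*pi/3) + 2*exp(2*I*pi/3) + 3*exp(I*pi/3))*conj(exp(-I*pi/3))]
      = (1/6)[(8) + (-2 + 3*exp(-2*I*pi/3) + 2*exp(-I*pi/3) + exp(I*pi/3)) + (2 + 2*exp(-2*I*pi/3) + 4*exp(2*I*pi/3)) + (-2) + (2 + 4*exp(-2*I*pi/3) + 2*exp(2*I*pi/3)) + (-2 + exp(-I*pi/3) + 2*exp(I*pi/3) + 3*exp(2*I*pi/3))] = 0/6 = 0
  <chi_rho, chi_2> = (1/6)[1*(8)*conj(1) + 1*(2 + 3*exp(-I*pi/3) + 2*exp(-2*I*pi/3) + exp(2*I*pi/3))*conj(exp(2*I*pi/3)) + 1*(2 + 4*exp(-2*I*pi/3) + 2*exp(2*I*pi/3))*conj(exp(-2*I*pi/3)) + 1*(2)*conj(1) + 1*(2 + 2*exp(-2*I*pi/3) + 4*exp(2*I*pi/3))*conj(exp(2*I*pi/3)) + 1*(2 + exp(-2*I*pi/3) + 2*exp(2*I*pi/3) + 3*exp(I*pi/3))*conj(exp(-2*I*pi/3))]
      = (1/6)[(8) + (-4) + (2) + (2) + (2) + (-4)] = 6/6 = 1
  <chi_rho, chi_3> = (1/6)[1*(8)*conj(1) + 1*(2 + 3*exp(-I*pi/3) + 2*exp(-2*I*pi/3) + exp(2*I*pi/3))*conj(-1) + 1*(2 + 4*exp(-2*I*pi/3) + 2*exp(2*I*pi/3))*conj(1) + 1*(2)*conj(-1) + 1*(2 + 2*exp(-2*I*pi/3) + 4*exp(2*I*pi/3))*conj(1) + 1*(2 + exp(-2*I*pi/3) + 2*exp(2*I*pi/3) + 3*exp(I*pi/3))*conj(-1)]
      = (1/6)[(8) + (-2 - exp(2*I*pi/3) - 2*exp(-2*I*pi/3) - 3*exp(-I*pi/3)) + (2 + 4*exp(-2*I*pi/3) + 2*exp(2*I*pi/3)) + (-2) + (2 + 2*exp(-2*I*pi/3) + 4*exp(2*I*pi/3)) + (-2 - 3*exp(I*pi/3) - 2*exp(2*I*pi/3) - exp(-2*I*pi/3))] = 0/6 = 0
  <chi_rho, chi_4> = (1/6)[1*(8)*conj(1) + 1*(2 + 3*exp(-I*pi/3) + 2*exp(-2*I*pi/3) + exp(2*I*pi/3))*conj(exp(-2*I*pi/3)) + 1*(2 + 4*exp(-2*I*pi/3) + 2*exp(2*I*pi/3))*conj(exp(2*I*pi/3)) + 1*(2)*conj(1) + 1*(2 + 2*exp(-2*I*pi/3) + 4*exp(2*I*pi/3))*conj(exp(-2*I*pi/3)) + 1*(2 + exp(-2*I*pi/3) + 2*exp(2*I*pi/3) + 3*exp(I*pi/3))*conj(exp(2*I*pi/3))]
      = (1/6)[(8) + (2 + exp(-2*I*pi/3) + 2*exp(2*I*pi/3) + 3*exp(I*pi/3)) + (2 + 2*exp(-2*I*pi/3) + 4*exp(2*I*pi/3)) + (2) + (2 + 4*exp(-2*I*pi/3) + 2*exp(2*I*pi/3)) + (2 + 3*exp(-I*pi/3) + 2*exp(-2*I*pi/3) + exp(2*I*pi/3))] = 12/6 = 2
  <chi_rho, chi_5> = (1/6)[1*(8)*conj(1) + 1*(2 + 3*exp(-I*pi/3) + 2*exp(-2*I*pi/3) + exp(2*I*pi/3))*conj(exp(-I*pi/3)) + 1*(2 + 4*exp(-2*I*pi/3) + 2*exp(2*I*pi/3))*conj(exp(-2*I*pi/3)) + 1*(2)*conj(-1) + 1*(2 + 2*exp(-2*I*pi/3) + 4*exp(2*I*pi/3))*conj(exp(2*I*pi/3)) + 1*(2 + exp(-2*I*pi/3) + 2*exp(2*I*pi/3) + 3*exp(I*pi/3))*conj(exp(I*pi/3))]
      = (1/6)[(8) + (4) + (2) + (-2) + (2) + (4)] = 18/6 = 3
(Exp terms are combined using exp(i*s)*conj(exp(i*t)) = exp(i*(s-t)), and sums of them are collapsed using the identity that for every m > 1 the m distinct m-th roots of unity sum to 0, e.g. 1 + exp(2*I*pi/3) + exp(-2*I*pi/3) = 0.)
Dimension check: dim(rho) = sum (mult * dim) = 2*1 + 0*1 + 1*1 + 0*1 + 2*1 + 3*1 = 8 = chi_rho(e) = 8.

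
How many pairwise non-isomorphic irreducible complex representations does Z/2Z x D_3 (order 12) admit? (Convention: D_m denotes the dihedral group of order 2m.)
6

Solution. The number of irreducible complex representations of a finite group equals its number of conjugacy classes. For a direct product, #classes(G x H) = #classes(G) * #classes(H). Z/2Z has 2 classes (abelian), D_3 has 3 classes, so 2 * 3 = 6, so Z/2Z x D_3 (order 12) has exactly 6 irreducible complex representations.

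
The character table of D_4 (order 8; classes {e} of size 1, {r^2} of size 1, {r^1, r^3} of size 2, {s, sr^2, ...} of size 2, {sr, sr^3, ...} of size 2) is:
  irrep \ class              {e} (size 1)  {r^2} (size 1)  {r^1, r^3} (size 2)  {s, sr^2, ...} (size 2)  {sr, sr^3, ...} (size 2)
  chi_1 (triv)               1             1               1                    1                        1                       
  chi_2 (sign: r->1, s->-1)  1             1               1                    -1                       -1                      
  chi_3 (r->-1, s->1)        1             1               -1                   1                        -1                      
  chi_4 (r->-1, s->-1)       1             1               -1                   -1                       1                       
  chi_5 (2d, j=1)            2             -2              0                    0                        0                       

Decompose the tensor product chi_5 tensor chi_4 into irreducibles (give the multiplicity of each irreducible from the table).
chi_5 tensor chi_4 = chi_5 (all other irreducibles have multiplicity 0).

Proof sketch: The character of a tensor product is the pointwise product (chi_5 * chi_4)(C) = chi_5(C) * chi_4(C):
  {e}: (2)*(1), {r^2}: (-2)*(1), {r^1, r^3}: (0)*(-1), {s, sr^2, ...}: (0)*(-1), {sr, sr^3, ...}: (0)*(1)
so (chi_5 * chi_4) takes values
  {e} -> 2, {r^2} -> -2, {r^1, r^3} -> 0, {s, sr^2, ...} -> 0, {sr, sr^3, ...} -> 0.
Now take the inner product of this character with each irreducible chi from the table, <chi_5*chi_4, chi> = (1/8) sum_C |C| (chi_5*chi_4)(C) conj(chi(C)):
  <chi_5*chi_4, chi_1> = (1/8)[1*(2)*conj(1) + 1*(-2)*conj(1) + 2*(0)*conj(1) + 2*(0)*conj(1) + 2*(0)*conj(1)]
      = (1/8)[(2) + (-2) + (0) + (0) + (0)] = 0/8 = 0
  <chi_5*chi_4, chi_2> = (1/8)[1*(2)*conj(1) + 1*(-2)*conj(1) + 2*(0)*conj(1) + 2*(0)*conj(-1) + 2*(0)*conj(-1)]
      = (1/8)[(2) + (-2) + (0) + (0) + (0)] = 0/8 = 0
  <chi_5*chi_4, chi_3> = (1/8)[1*(2)*conj(1) + 1*(-2)*conj(1) + 2*(0)*conj(-1) + 2*(0)*conj(1) + 2*(0)*conj(-1)]
      = (1/8)[(2) + (-2) + (0) + (0) + (0)] = 0/8 = 0
  <chi_5*chi_4, chi_4> = (1/8)[1*(2)*conj(1) + 1*(-2)*conj(1) + 2*(0)*conj(-1) + 2*(0)*conj(-1) + 2*(0)*conj(1)]
      = (1/8)[(2) + (-2) + (0) + (0) + (0)] = 0/8 = 0
  <chi_5*chi_4, chi_5> = (1/8)[1*(2)*conj(2) + 1*(-2)*conj(-2) + 2*(0)*conj(0) + 2*(0)*conj(0) + 2*(0)*conj(0)]
      = (1/8)[(4) + (4) + (0) + (0) + (0)] = 8/8 = 1
Hence the multiplicities are chi_5: 1. Dimension check: dim(chi_5)*dim(chi_4) = 2*1 = 2 and sum (mult * dim) = 1*2 = 2.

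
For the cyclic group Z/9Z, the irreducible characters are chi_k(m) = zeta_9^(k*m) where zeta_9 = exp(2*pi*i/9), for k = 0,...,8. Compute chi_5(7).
chi_5(7) = zeta_9^35 = exp(-2*I*pi/9)

Justification: chi_5(7) = zeta_9^(5*7) = zeta_9^35. Since zeta_9^9 = 1, this equals zeta_9^8 = exp(2*pi*i*8/9) = exp(-2*I*pi/9).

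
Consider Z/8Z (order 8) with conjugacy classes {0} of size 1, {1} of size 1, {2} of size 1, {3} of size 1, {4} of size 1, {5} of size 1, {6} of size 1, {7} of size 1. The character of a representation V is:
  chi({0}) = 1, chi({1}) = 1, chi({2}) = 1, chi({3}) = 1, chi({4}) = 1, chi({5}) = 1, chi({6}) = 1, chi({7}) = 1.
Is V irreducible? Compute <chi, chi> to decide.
Irreducible: <chi, chi> = 1.

Derivation: <chi, chi> = (1/|G|) sum_C |C| * |chi(C)|^2 = (1/8)[1*|1|^2 + 1*|1|^2 + 1*|1|^2 + 1*|1|^2 + 1*|1|^2 + 1*|1|^2 + 1*|1|^2 + 1*|1|^2]
  = (1/8)[(1) + (1) + (1) + (1) + (1) + (1) + (1) + (1)] = 8/8 = 1.
(Exp terms are combined using exp(i*s)*conj(exp(i*t)) = exp(i*(s-t)), and sums of them are collapsed using the identity that for every m > 1 the m distinct m-th roots of unity sum to 0, e.g. 1 + exp(2*I*pi/3) + exp(-2*I*pi/3) = 0.)
A character is irreducible iff <chi, chi> = 1, so this representation is irreducible.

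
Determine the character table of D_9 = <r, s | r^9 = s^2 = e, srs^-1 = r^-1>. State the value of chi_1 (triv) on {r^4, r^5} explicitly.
Conjugacy classes: {e} of size 1, {r^1, r^8} of size 2, {r^2, r^7} of size 2, {r^3, r^6} of size 2, {r^4, r^5} of size 2, {s, sr, ..., sr^8} of size 9.
Character table:
  irrep \ class              {e} (size 1)  {r^1, r^8} (size 2)  {r^2, r^7} (size 2)  {r^3, r^6} (size 2)  {r^4, r^5} (size 2)  {s, sr, ..., sr^8} (size 9)
  chi_1 (triv)               1             1                    1                    1                    1                    1                          
  chi_2 (sign: r->1, s->-1)  1             1                    1                    1                    1                    -1                         
  chi_3 (2d, j=1)            2             2*cos(2*pi/9)        2*cos(4*pi/9)        -1                   -2*cos(pi/9)         0                          
  chi_4 (2d, j=2)            2             2*cos(4*pi/9)        -2*cos(pi/9)         -1                   2*cos(2*pi/9)        0                          
  chi_5 (2d, j=3)            2             -1                   -1                   2                    -1                   0                          
  chi_6 (2d, j=4)            2             -2*cos(pi/9)         2*cos(2*pi/9)        -1                   2*cos(4*pi/9)        0                          

Spot check: chi_1 (triv) on {r^4, r^5} = 1.

Reasoning: D_9 has order 2*9 = 18 with 6 conjugacy classes, hence 6 irreducibles. Sum of squared dims 1 + 1 + 4 + 4 + 4 + 4 = 18 = |G|. Linear characters come from the abelianisation; the 2-dimensional irreps have character r^k -> 2*cos(2*pi*j*k/9), reflections -> 0.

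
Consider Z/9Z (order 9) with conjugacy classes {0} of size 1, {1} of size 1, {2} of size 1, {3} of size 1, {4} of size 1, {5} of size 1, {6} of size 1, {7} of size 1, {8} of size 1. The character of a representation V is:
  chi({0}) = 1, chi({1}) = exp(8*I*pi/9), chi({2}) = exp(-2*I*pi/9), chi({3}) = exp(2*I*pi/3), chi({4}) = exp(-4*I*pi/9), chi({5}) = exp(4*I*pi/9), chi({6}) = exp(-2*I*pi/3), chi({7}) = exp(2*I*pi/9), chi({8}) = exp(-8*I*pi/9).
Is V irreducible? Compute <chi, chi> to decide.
Irreducible: <chi, chi> = 1.

Proof sketch: <chi, chi> = (1/|G|) sum_C |C| * |chi(C)|^2 = (1/9)[1*|1|^2 + 1*|exp(8*I*pi/9)|^2 + 1*|exp(-2*I*pi/9)|^2 + 1*|exp(2*I*pi/3)|^2 + 1*|exp(-4*I*pi/9)|^2 + 1*|exp(4*I*pi/9)|^2 + 1*|exp(-2*I*pi/3)|^2 + 1*|exp(2*I*pi/9)|^2 + 1*|exp(-8*I*pi/9)|^2]
  = (1/9)[(1) + (1) + (1) + (1) + (1) + (1) + (1) + (1) + (1)] = 9/9 = 1.
(Exp terms are combined using exp(i*s)*conj(exp(i*t)) = exp(i*(s-t)), and sums of them are collapsed using the identity that for every m > 1 the m distinct m-th roots of unity sum to 0, e.g. 1 + exp(2*I*pi/3) + exp(-2*I*pi/3) = 0.)
A character is irreducible iff <chi, chi> = 1, so this representation is irreducible.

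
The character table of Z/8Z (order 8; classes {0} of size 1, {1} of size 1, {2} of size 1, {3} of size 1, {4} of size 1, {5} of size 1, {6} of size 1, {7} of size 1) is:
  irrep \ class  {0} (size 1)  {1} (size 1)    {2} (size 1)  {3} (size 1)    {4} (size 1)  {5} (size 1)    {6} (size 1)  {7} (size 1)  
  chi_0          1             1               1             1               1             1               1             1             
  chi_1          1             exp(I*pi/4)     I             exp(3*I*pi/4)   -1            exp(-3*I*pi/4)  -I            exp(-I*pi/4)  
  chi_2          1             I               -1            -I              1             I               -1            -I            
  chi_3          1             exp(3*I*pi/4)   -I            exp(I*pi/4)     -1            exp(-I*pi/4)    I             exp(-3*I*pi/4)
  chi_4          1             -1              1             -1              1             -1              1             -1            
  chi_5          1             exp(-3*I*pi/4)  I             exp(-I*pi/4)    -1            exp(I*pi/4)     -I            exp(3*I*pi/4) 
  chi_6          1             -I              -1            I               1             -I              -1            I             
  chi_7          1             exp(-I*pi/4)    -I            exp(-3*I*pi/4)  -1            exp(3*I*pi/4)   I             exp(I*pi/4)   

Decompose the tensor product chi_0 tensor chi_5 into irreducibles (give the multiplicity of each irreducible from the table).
chi_0 tensor chi_5 = chi_5 (all other irreducibles have multiplicity 0).

Reasoning: The character of a tensor product is the pointwise product (chi_0 * chi_5)(C) = chi_0(C) * chi_5(C):
  {0}: (1)*(1), {1}: (1)*(exp(-3*I*pi/4)), {2}: (1)*(I), {3}: (1)*(exp(-I*pi/4)), {4}: (1)*(-1), {5}: (1)*(exp(I*pi/4)), {6}: (1)*(-I), {7}: (1)*(exp(3*I*pi/4))
so (chi_0 * chi_5) takes values
  {0} -> 1, {1} -> exp(-3*I*pi/4), {2} -> I, {3} -> exp(-I*pi/4), {4} -> -1, {5} -> exp(I*pi/4), {6} -> -I, {7} -> exp(3*I*pi/4).
Now take the inner product of this character with each irreducible chi from the table, <chi_0*chi_5, chi> = (1/8) sum_C |C| (chi_0*chi_5)(C) conj(chi(C)):
  <chi_0*chi_5, chi_0> = (1/8)[1*(1)*conj(1) + 1*(exp(-3*I*pi/4))*conj(1) + 1*(I)*conj(1) + 1*(exp(-I*pi/4))*conj(1) + 1*(-1)*conj(1) + 1*(exp(I*pi/4))*conj(1) + 1*(-I)*conj(1) + 1*(exp(3*I*pi/4))*conj(1)]
      = (1/8)[(1) + (exp(-3*I*pi/4)) + (I) + (exp(-I*pi/4)) + (-1) + (exp(I*pi/4)) + (-I) + (exp(3*I*pi/4))] = 0/8 = 0
  <chi_0*chi_5, chi_1> = (1/8)[1*(1)*conj(1) + 1*(exp(-3*I*pi/4))*conj(exp(I*pi/4)) + 1*(I)*conj(I) + 1*(exp(-I*pi/4))*conj(exp(3*I*pi/4)) + 1*(-1)*conj(-1) + 1*(exp(I*pi/4))*conj(exp(-3*I*pi/4)) + 1*(-I)*conj(-I) + 1*(exp(3*I*pi/4))*conj(exp(-I*pi/4))]
      = (1/8)[(1) + (-1) + (1) + (-1) + (1) + (-1) + (1) + (-1)] = 0/8 = 0
  <chi_0*chi_5, chi_2> = (1/8)[1*(1)*conj(1) + 1*(exp(-3*I*pi/4))*conj(I) + 1*(I)*conj(-1) + 1*(exp(-I*pi/4))*conj(-I) + 1*(-1)*conj(1) + 1*(exp(I*pi/4))*conj(I) + 1*(-I)*conj(-1) + 1*(exp(3*I*pi/4))*conj(-I)]
      = (1/8)[(1) + (-exp(-I*pi/4)) + (-I) + (exp(I*pi/4)) + (-1) + (-exp(3*I*pi/4)) + (I) + (exp(-3*I*pi/4))] = 0/8 = 0
  <chi_0*chi_5, chi_3> = (1/8)[1*(1)*conj(1) + 1*(exp(-3*I*pi/4))*conj(exp(3*I*pi/4)) + 1*(I)*conj(-I) + 1*(exp(-I*pi/4))*conj(exp(I*pi/4)) + 1*(-1)*conj(-1) + 1*(exp(I*pi/4))*conj(exp(-I*pi/4)) + 1*(-I)*conj(I) + 1*(exp(3*I*pi/4))*conj(exp(-3*I*pi/4))]
      = (1/8)[(1) + (I) + (-1) + (-I) + (1) + (I) + (-1) + (-I)] = 0/8 = 0
  <chi_0*chi_5, chi_4> = (1/8)[1*(1)*conj(1) + 1*(exp(-3*I*pi/4))*conj(-1) + 1*(I)*conj(1) + 1*(exp(-I*pi/4))*conj(-1) + 1*(-1)*conj(1) + 1*(exp(I*pi/4))*conj(-1) + 1*(-I)*conj(1) + 1*(exp(3*I*pi/4))*conj(-1)]
      = (1/8)[(1) + (-exp(-3*I*pi/4)) + (I) + (-exp(-I*pi/4)) + (-1) + (-exp(I*pi/4)) + (-I) + (-exp(3*I*pi/4))] = 0/8 = 0
  <chi_0*chi_5, chi_5> = (1/8)[1*(1)*conj(1) + 1*(exp(-3*I*pi/4))*conj(exp(-3*I*pi/4)) + 1*(I)*conj(I) + 1*(exp(-I*pi/4))*conj(exp(-I*pi/4)) + 1*(-1)*conj(-1) + 1*(exp(I*pi/4))*conj(exp(I*pi/4)) + 1*(-I)*conj(-I) + 1*(exp(3*I*pi/4))*conj(exp(3*I*pi/4))]
      = (1/8)[(1) + (1) + (1) + (1) + (1) + (1) + (1) + (1)] = 8/8 = 1
  <chi_0*chi_5, chi_6> = (1/8)[1*(1)*conj(1) + 1*(exp(-3*I*pi/4))*conj(-I) + 1*(I)*conj(-1) + 1*(exp(-I*pi/4))*conj(I) + 1*(-1)*conj(1) + 1*(exp(I*pi/4))*conj(-I) + 1*(-I)*conj(-1) + 1*(exp(3*I*pi/4))*conj(I)]
      = (1/8)[(1) + (exp(-I*pi/4)) + (-I) + (-exp(I*pi/4)) + (-1) + (exp(3*I*pi/4)) + (I) + (-exp(-3*I*pi/4))] = 0/8 = 0
  <chi_0*chi_5, chi_7> = (1/8)[1*(1)*conj(1) + 1*(exp(-3*I*pi/4))*conj(exp(-I*pi/4)) + 1*(I)*conj(-I) + 1*(exp(-I*pi/4))*conj(exp(-3*I*pi/4)) + 1*(-1)*conj(-1) + 1*(exp(I*pi/4))*conj(exp(3*I*pi/4)) + 1*(-I)*conj(I) + 1*(exp(3*I*pi/4))*conj(exp(I*pi/4))]
      = (1/8)[(1) + (-I) + (-1) + (I) + (1) + (-I) + (-1) + (I)] = 0/8 = 0
(Exp terms are combined using exp(i*s)*conj(exp(i*t)) = exp(i*(s-t)), and sums of them are collapsed using the identity that for every m > 1 the m distinct m-th roots of unity sum to 0, e.g. 1 + exp(2*I*pi/3) + exp(-2*I*pi/3) = 0.)
Hence the multiplicities are chi_5: 1. Dimension check: dim(chi_0)*dim(chi_5) = 1*1 = 1 and sum (mult * dim) = 1*1 = 1.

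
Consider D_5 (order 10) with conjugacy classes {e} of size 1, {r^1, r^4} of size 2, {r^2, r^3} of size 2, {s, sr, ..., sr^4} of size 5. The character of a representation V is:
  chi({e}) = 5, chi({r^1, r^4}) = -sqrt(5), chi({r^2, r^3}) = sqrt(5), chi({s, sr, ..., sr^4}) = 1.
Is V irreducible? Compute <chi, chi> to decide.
Not irreducible (reducible): <chi, chi> = 5 > 1.

Details: <chi, chi> = (1/|G|) sum_C |C| * |chi(C)|^2 = (1/10)[1*|5|^2 + 2*|-sqrt(5)|^2 + 2*|sqrt(5)|^2 + 5*|1|^2]
  = (1/10)[(25) + (10) + (10) + (5)] = 50/10 = 5.
A character is irreducible iff <chi, chi> = 1, so this representation is reducible.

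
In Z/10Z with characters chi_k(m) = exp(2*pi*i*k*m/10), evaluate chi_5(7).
chi_5(7) = zeta_10^35 = -1

Derivation: chi_5(7) = zeta_10^(5*7) = zeta_10^35. Since zeta_10^10 = 1, this equals zeta_10^5 = exp(2*pi*i*5/10) = -1.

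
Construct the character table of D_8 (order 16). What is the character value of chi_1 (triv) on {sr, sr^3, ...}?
Conjugacy classes: {e} of size 1, {r^4} of size 1, {r^1, r^7} of size 2, {r^2, r^6} of size 2, {r^3, r^5} of size 2, {s, sr^2, ...} of size 4, {sr, sr^3, ...} of size 4.
Character table:
  irrep \ class              {e} (size 1)  {r^4} (size 1)  {r^1, r^7} (size 2)  {r^2, r^6} (size 2)  {r^3, r^5} (size 2)  {s, sr^2, ...} (size 4)  {sr, sr^3, ...} (size 4)
  chi_1 (triv)               1             1               1                    1                    1                    1                        1                       
  chi_2 (sign: r->1, s->-1)  1             1               1                    1                    1                    -1                       -1                      
  chi_3 (r->-1, s->1)        1             1               -1                   1                    -1                   1                        -1                      
  chi_4 (r->-1, s->-1)       1             1               -1                   1                    -1                   -1                       1                       
  chi_5 (2d, j=1)            2             -2              sqrt(2)              0                    -sqrt(2)             0                        0                       
  chi_6 (2d, j=2)            2             2               0                    -2                   0                    0                        0                       
  chi_7 (2d, j=3)            2             -2              -sqrt(2)             0                    sqrt(2)              0                        0                       

Spot check: chi_1 (triv) on {sr, sr^3, ...} = 1.

Solution. D_8 has order 2*8 = 16 with 7 conjugacy classes, hence 7 irreducibles. Sum of squared dims 1 + 1 + 1 + 1 + 4 + 4 + 4 = 16 = |G|. Linear characters come from the abelianisation; the 2-dimensional irreps have character r^k -> 2*cos(2*pi*j*k/8), reflections -> 0.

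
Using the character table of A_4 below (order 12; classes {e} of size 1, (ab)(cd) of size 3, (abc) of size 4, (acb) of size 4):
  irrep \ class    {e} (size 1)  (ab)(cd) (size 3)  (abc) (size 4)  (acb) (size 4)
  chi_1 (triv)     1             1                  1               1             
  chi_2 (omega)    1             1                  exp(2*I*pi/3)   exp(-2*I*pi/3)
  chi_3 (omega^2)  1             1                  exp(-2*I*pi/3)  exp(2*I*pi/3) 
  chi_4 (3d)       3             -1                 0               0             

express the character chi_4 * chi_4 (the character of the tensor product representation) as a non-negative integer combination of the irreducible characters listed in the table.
chi_4 tensor chi_4 = chi_1 + chi_2 + chi_3 + 2*chi_4 (all other irreducibles have multiplicity 0).

Explanation: The character of a tensor product is the pointwise product (chi_4 * chi_4)(C) = chi_4(C) * chi_4(C):
  {e}: (3)*(3), (ab)(cd): (-1)*(-1), (abc): (0)*(0), (acb): (0)*(0)
so (chi_4 * chi_4) takes values
  {e} -> 9, (ab)(cd) -> 1, (abc) -> 0, (acb) -> 0.
Now take the inner product of this character with each irreducible chi from the table, <chi_4*chi_4, chi> = (1/12) sum_C |C| (chi_4*chi_4)(C) conj(chi(C)):
  <chi_4*chi_4, chi_1> = (1/12)[1*(9)*conj(1) + 3*(1)*conj(1) + 4*(0)*conj(1) + 4*(0)*conj(1)]
      = (1/12)[(9) + (3) + (0) + (0)] = 12/12 = 1
  <chi_4*chi_4, chi_2> = (1/12)[1*(9)*conj(1) + 3*(1)*conj(1) + 4*(0)*conj(exp(2*I*pi/3)) + 4*(0)*conj(exp(-2*I*pi/3))]
      = (1/12)[(9) + (3) + (0) + (0)] = 12/12 = 1
  <chi_4*chi_4, chi_3> = (1/12)[1*(9)*conj(1) + 3*(1)*conj(1) + 4*(0)*conj(exp(-2*I*pi/3)) + 4*(0)*conj(exp(2*I*pi/3))]
      = (1/12)[(9) + (3) + (0) + (0)] = 12/12 = 1
  <chi_4*chi_4, chi_4> = (1/12)[1*(9)*conj(3) + 3*(1)*conj(-1) + 4*(0)*conj(0) + 4*(0)*conj(0)]
      = (1/12)[(27) + (-3) + (0) + (0)] = 24/12 = 2
(Exp terms are combined using exp(i*s)*conj(exp(i*t)) = exp(i*(s-t)), and sums of them are collapsed using the identity that for every m > 1 the m distinct m-th roots of unity sum to 0, e.g. 1 + exp(2*I*pi/3) + exp(-2*I*pi/3) = 0.)
Hence the multiplicities are chi_1: 1, chi_2: 1, chi_3: 1, chi_4: 2. Dimension check: dim(chi_4)*dim(chi_4) = 3*3 = 9 and sum (mult * dim) = 1*1 + 1*1 + 1*1 + 2*3 = 9.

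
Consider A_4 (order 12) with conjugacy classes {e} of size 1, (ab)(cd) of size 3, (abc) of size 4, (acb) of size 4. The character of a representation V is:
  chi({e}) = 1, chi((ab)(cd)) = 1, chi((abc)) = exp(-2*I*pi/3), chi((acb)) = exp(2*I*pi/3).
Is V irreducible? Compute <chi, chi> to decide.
Irreducible: <chi, chi> = 1.

Working: <chi, chi> = (1/|G|) sum_C |C| * |chi(C)|^2 = (1/12)[1*|1|^2 + 3*|1|^2 + 4*|exp(-2*I*pi/3)|^2 + 4*|exp(2*I*pi/3)|^2]
  = (1/12)[(1) + (3) + (4) + (4)] = 12/12 = 1.
(Exp terms are combined using exp(i*s)*conj(exp(i*t)) = exp(i*(s-t)), and sums of them are collapsed using the identity that for every m > 1 the m distinct m-th roots of unity sum to 0, e.g. 1 + exp(2*I*pi/3) + exp(-2*I*pi/3) = 0.)
A character is irreducible iff <chi, chi> = 1, so this representation is irreducible.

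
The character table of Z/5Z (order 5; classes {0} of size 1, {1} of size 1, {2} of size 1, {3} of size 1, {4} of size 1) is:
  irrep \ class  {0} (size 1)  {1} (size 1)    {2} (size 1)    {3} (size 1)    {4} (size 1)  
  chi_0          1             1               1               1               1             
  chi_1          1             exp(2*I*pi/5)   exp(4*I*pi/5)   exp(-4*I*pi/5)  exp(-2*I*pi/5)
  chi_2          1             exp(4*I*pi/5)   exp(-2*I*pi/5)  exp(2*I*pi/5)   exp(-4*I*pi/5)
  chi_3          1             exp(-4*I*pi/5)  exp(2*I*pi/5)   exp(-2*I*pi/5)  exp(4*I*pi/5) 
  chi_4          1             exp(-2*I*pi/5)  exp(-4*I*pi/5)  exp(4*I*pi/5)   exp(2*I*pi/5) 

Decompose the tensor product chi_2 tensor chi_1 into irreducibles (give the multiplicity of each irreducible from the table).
chi_2 tensor chi_1 = chi_3 (all other irreducibles have multiplicity 0).

Explanation: The character of a tensor product is the pointwise product (chi_2 * chi_1)(C) = chi_2(C) * chi_1(C):
  {0}: (1)*(1), {1}: (exp(4*I*pi/5))*(exp(2*I*pi/5)), {2}: (exp(-2*I*pi/5))*(exp(4*I*pi/5)), {3}: (exp(2*I*pi/5))*(exp(-4*I*pi/5)), {4}: (exp(-4*I*pi/5))*(exp(-2*I*pi/5))
so (chi_2 * chi_1) takes values
  {0} -> 1, {1} -> exp(-4*I*pi/5), {2} -> exp(2*I*pi/5), {3} -> exp(-2*I*pi/5), {4} -> exp(4*I*pi/5).
Now take the inner product of this character with each irreducible chi from the table, <chi_2*chi_1, chi> = (1/5) sum_C |C| (chi_2*chi_1)(C) conj(chi(C)):
  <chi_2*chi_1, chi_0> = (1/5)[1*(1)*conj(1) + 1*(exp(-4*I*pi/5))*conj(1) + 1*(exp(2*I*pi/5))*conj(1) + 1*(exp(-2*I*pi/5))*conj(1) + 1*(exp(4*I*pi/5))*conj(1)]
      = (1/5)[(1) + (exp(-4*I*pi/5)) + (exp(2*I*pi/5)) + (exp(-2*I*pi/5)) + (exp(4*I*pi/5))] = 0/5 = 0
  <chi_2*chi_1, chi_1> = (1/5)[1*(1)*conj(1) + 1*(exp(-4*I*pi/5))*conj(exp(2*I*pi/5)) + 1*(exp(2*I*pi/5))*conj(exp(4*I*pi/5)) + 1*(exp(-2*I*pi/5))*conj(exp(-4*I*pi/5)) + 1*(exp(4*I*pi/5))*conj(exp(-2*I*pi/5))]
      = (1/5)[(1) + (exp(4*I*pi/5)) + (exp(-2*I*pi/5)) + (exp(2*I*pi/5)) + (exp(-4*I*pi/5))] = 0/5 = 0
  <chi_2*chi_1, chi_2> = (1/5)[1*(1)*conj(1) + 1*(exp(-4*I*pi/5))*conj(exp(4*I*pi/5)) + 1*(exp(2*I*pi/5))*conj(exp(-2*I*pi/5)) + 1*(exp(-2*I*pi/5))*conj(exp(2*I*pi/5)) + 1*(exp(4*I*pi/5))*conj(exp(-4*I*pi/5))]
      = (1/5)[(1) + (exp(2*I*pi/5)) + (exp(4*I*pi/5)) + (exp(-4*I*pi/5)) + (exp(-2*I*pi/5))] = 0/5 = 0
  <chi_2*chi_1, chi_3> = (1/5)[1*(1)*conj(1) + 1*(exp(-4*I*pi/5))*conj(exp(-4*I*pi/5)) + 1*(exp(2*I*pi/5))*conj(exp(2*I*pi/5)) + 1*(exp(-2*I*pi/5))*conj(exp(-2*I*pi/5)) + 1*(exp(4*I*pi/5))*conj(exp(4*I*pi/5))]
      = (1/5)[(1) + (1) + (1) + (1) + (1)] = 5/5 = 1
  <chi_2*chi_1, chi_4> = (1/5)[1*(1)*conj(1) + 1*(exp(-4*I*pi/5))*conj(exp(-2*I*pi/5)) + 1*(exp(2*I*pi/5))*conj(exp(-4*I*pi/5)) + 1*(exp(-2*I*pi/5))*conj(exp(4*I*pi/5)) + 1*(exp(4*I*pi/5))*conj(exp(2*I*pi/5))]
      = (1/5)[(1) + (exp(-2*I*pi/5)) + (exp(-4*I*pi/5)) + (exp(4*I*pi/5)) + (exp(2*I*pi/5))] = 0/5 = 0
(Exp terms are combined using exp(i*s)*conj(exp(i*t)) = exp(i*(s-t)), and sums of them are collapsed using the identity that for every m > 1 the m distinct m-th roots of unity sum to 0, e.g. 1 + exp(2*I*pi/3) + exp(-2*I*pi/3) = 0.)
Hence the multiplicities are chi_3: 1. Dimension check: dim(chi_2)*dim(chi_1) = 1*1 = 1 and sum (mult * dim) = 1*1 = 1.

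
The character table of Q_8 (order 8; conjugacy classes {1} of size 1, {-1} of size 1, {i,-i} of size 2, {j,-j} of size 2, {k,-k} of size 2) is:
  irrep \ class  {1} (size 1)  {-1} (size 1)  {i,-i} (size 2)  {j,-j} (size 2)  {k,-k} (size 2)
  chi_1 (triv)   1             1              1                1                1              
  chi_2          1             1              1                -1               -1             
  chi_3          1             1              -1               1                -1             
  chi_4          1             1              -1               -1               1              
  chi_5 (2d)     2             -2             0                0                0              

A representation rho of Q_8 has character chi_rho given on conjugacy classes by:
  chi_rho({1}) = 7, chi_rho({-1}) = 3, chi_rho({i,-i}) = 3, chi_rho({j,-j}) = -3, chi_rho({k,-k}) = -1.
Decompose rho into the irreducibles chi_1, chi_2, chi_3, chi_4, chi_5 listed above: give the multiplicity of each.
Multiplicities: chi_1: 1, chi_2: 3, chi_3: 0, chi_4: 1, chi_5: 1.

Why: Use <chi_rho, chi> = (1/|G|) sum_C |C| * chi_rho(C) * conj(chi(C)) with |G| = 8 for each irreducible chi in the table:
  <chi_rho, chi_1> = (1/8)[1*(7)*conj(1) + 1*(3)*conj(1) + 2*(3)*conj(1) + 2*(-3)*conj(1) + 2*(-1)*conj(1)]
      = (1/8)[(7) + (3) + (6) + (-6) + (-2)] = 8/8 = 1
  <chi_rho, chi_2> = (1/8)[1*(7)*conj(1) + 1*(3)*conj(1) + 2*(3)*conj(1) + 2*(-3)*conj(-1) + 2*(-1)*conj(-1)]
      = (1/8)[(7) + (3) + (6) + (6) + (2)] = 24/8 = 3
  <chi_rho, chi_3> = (1/8)[1*(7)*conj(1) + 1*(3)*conj(1) + 2*(3)*conj(-1) + 2*(-3)*conj(1) + 2*(-1)*conj(-1)]
      = (1/8)[(7) + (3) + (-6) + (-6) + (2)] = 0/8 = 0
  <chi_rho, chi_4> = (1/8)[1*(7)*conj(1) + 1*(3)*conj(1) + 2*(3)*conj(-1) + 2*(-3)*conj(-1) + 2*(-1)*conj(1)]
      = (1/8)[(7) + (3) + (-6) + (6) + (-2)] = 8/8 = 1
  <chi_rho, chi_5> = (1/8)[1*(7)*conj(2) + 1*(3)*conj(-2) + 2*(3)*conj(0) + 2*(-3)*conj(0) + 2*(-1)*conj(0)]
      = (1/8)[(14) + (-6) + (0) + (0) + (0)] = 8/8 = 1
Dimension check: dim(rho) = sum (mult * dim) = 1*1 + 3*1 + 0*1 + 1*1 + 1*2 = 7 = chi_rho(e) = 7.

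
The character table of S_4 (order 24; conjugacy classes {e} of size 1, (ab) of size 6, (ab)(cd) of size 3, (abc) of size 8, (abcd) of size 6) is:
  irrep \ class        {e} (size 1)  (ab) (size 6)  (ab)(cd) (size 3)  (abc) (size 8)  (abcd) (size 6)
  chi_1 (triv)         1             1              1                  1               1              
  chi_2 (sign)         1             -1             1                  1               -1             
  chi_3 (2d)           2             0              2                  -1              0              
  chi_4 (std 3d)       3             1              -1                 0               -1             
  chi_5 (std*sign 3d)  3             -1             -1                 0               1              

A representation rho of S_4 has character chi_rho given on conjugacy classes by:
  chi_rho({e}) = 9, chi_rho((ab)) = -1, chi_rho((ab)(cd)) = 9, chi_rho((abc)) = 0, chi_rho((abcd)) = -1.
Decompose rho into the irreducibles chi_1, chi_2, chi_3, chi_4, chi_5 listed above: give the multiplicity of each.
Multiplicities: chi_1: 1, chi_2: 2, chi_3: 3, chi_4: 0, chi_5: 0.

Solution. Use <chi_rho, chi> = (1/|G|) sum_C |C| * chi_rho(C) * conj(chi(C)) with |G| = 24 for each irreducible chi in the table:
  <chi_rho, chi_1> = (1/24)[1*(9)*conj(1) + 6*(-1)*conj(1) + 3*(9)*conj(1) + 8*(0)*conj(1) + 6*(-1)*conj(1)]
      = (1/24)[(9) + (-6) + (27) + (0) + (-6)] = 24/24 = 1
  <chi_rho, chi_2> = (1/24)[1*(9)*conj(1) + 6*(-1)*conj(-1) + 3*(9)*conj(1) + 8*(0)*conj(1) + 6*(-1)*conj(-1)]
      = (1/24)[(9) + (6) + (27) + (0) + (6)] = 48/24 = 2
  <chi_rho, chi_3> = (1/24)[1*(9)*conj(2) + 6*(-1)*conj(0) + 3*(9)*conj(2) + 8*(0)*conj(-1) + 6*(-1)*conj(0)]
      = (1/24)[(18) + (0) + (54) + (0) + (0)] = 72/24 = 3
  <chi_rho, chi_4> = (1/24)[1*(9)*conj(3) + 6*(-1)*conj(1) + 3*(9)*conj(-1) + 8*(0)*conj(0) + 6*(-1)*conj(-1)]
      = (1/24)[(27) + (-6) + (-27) + (0) + (6)] = 0/24 = 0
  <chi_rho, chi_5> = (1/24)[1*(9)*conj(3) + 6*(-1)*conj(-1) + 3*(9)*conj(-1) + 8*(0)*conj(0) + 6*(-1)*conj(1)]
      = (1/24)[(27) + (6) + (-27) + (0) + (-6)] = 0/24 = 0
Dimension check: dim(rho) = sum (mult * dim) = 1*1 + 2*1 + 3*2 + 0*3 + 0*3 = 9 = chi_rho(e) = 9.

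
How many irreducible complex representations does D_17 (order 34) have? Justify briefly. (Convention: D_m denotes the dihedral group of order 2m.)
10

Derivation: The number of irreducible complex representations of a finite group equals its number of conjugacy classes. D_17 has 10 conjugacy classes ((n+3)/2 for n odd), so D_17 (order 34) has exactly 10 irreducible complex representations.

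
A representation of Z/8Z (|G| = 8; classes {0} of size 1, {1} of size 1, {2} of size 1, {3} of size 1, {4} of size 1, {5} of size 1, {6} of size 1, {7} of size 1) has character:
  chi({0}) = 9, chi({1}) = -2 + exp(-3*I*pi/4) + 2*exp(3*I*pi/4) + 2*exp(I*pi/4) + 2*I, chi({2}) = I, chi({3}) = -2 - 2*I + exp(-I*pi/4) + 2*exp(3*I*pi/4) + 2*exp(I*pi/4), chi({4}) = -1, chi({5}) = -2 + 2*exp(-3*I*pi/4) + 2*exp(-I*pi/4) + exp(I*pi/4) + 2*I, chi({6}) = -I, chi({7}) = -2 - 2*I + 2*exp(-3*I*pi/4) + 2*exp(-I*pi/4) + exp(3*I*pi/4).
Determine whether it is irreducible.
Not irreducible (reducible): <chi, chi> = 17 > 1.

Solution. <chi, chi> = (1/|G|) sum_C |C| * |chi(C)|^2 = (1/8)[1*|9|^2 + 1*|-2 + exp(-3*I*pi/4) + 2*exp(3*I*pi/4) + 2*exp(I*pi/4) + 2*I|^2 + 1*|I|^2 + 1*|-2 - 2*I + exp(-I*pi/4) + 2*exp(3*I*pi/4) + 2*exp(I*pi/4)|^2 + 1*|-1|^2 + 1*|-2 + 2*exp(-3*I*pi/4) + 2*exp(-I*pi/4) + exp(I*pi/4) + 2*I|^2 + 1*|-I|^2 + 1*|-2 - 2*I + 2*exp(-3*I*pi/4) + 2*exp(-I*pi/4) + exp(3*I*pi/4)|^2]
  = (1/8)[(81) + (13 - 10*exp(3*I*pi/4) - 2*exp(-I*pi/4) - 8*exp(-3*I*pi/4)) + (1) + (13 - 8*exp(I*pi/4) - 2*exp(3*I*pi/4) - 10*exp(-I*pi/4)) + (1) + (13 - 8*exp(I*pi/4) - 2*exp(3*I*pi/4) - 10*exp(-I*pi/4)) + (1) + (13 - 10*exp(3*I*pi/4) - 2*exp(-I*pi/4) - 8*exp(-3*I*pi/4))] = 136/8 = 17.
(Exp terms are combined using exp(i*s)*conj(exp(i*t)) = exp(i*(s-t)), and sums of them are collapsed using the identity that for every m > 1 the m distinct m-th roots of unity sum to 0, e.g. 1 + exp(2*I*pi/3) + exp(-2*I*pi/3) = 0.)
A character is irreducible iff <chi, chi> = 1, so this representation is reducible.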